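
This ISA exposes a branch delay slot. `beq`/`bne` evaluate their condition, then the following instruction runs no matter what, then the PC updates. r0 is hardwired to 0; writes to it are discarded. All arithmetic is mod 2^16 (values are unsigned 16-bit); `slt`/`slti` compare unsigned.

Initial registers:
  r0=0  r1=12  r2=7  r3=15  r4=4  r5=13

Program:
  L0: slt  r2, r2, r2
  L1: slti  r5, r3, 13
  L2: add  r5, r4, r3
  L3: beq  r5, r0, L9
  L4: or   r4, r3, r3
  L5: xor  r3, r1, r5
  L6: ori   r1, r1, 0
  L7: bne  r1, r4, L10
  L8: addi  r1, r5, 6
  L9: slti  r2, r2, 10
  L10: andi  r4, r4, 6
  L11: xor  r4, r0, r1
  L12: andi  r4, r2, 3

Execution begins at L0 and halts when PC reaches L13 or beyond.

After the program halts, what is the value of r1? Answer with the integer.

PC=0  slt  r2, r2, r2        | r0=0 r1=12 r2=0 r3=15 r4=4 r5=13
PC=1  slti  r5, r3, 13       | r0=0 r1=12 r2=0 r3=15 r4=4 r5=0
PC=2  add  r5, r4, r3        | r0=0 r1=12 r2=0 r3=15 r4=4 r5=19
PC=3  beq  r5, r0, L9        | r0=0 r1=12 r2=0 r3=15 r4=4 r5=19  [not taken]
PC=4  or   r4, r3, r3        | r0=0 r1=12 r2=0 r3=15 r4=15 r5=19
PC=5  xor  r3, r1, r5        | r0=0 r1=12 r2=0 r3=31 r4=15 r5=19
PC=6  ori   r1, r1, 0        | r0=0 r1=12 r2=0 r3=31 r4=15 r5=19
PC=7  bne  r1, r4, L10       | r0=0 r1=12 r2=0 r3=31 r4=15 r5=19  [TAKEN]
PC=8  addi  r1, r5, 6        | r0=0 r1=25 r2=0 r3=31 r4=15 r5=19
PC=10 andi  r4, r4, 6        | r0=0 r1=25 r2=0 r3=31 r4=6 r5=19
PC=11 xor  r4, r0, r1        | r0=0 r1=25 r2=0 r3=31 r4=25 r5=19
PC=12 andi  r4, r2, 3        | r0=0 r1=25 r2=0 r3=31 r4=0 r5=19

25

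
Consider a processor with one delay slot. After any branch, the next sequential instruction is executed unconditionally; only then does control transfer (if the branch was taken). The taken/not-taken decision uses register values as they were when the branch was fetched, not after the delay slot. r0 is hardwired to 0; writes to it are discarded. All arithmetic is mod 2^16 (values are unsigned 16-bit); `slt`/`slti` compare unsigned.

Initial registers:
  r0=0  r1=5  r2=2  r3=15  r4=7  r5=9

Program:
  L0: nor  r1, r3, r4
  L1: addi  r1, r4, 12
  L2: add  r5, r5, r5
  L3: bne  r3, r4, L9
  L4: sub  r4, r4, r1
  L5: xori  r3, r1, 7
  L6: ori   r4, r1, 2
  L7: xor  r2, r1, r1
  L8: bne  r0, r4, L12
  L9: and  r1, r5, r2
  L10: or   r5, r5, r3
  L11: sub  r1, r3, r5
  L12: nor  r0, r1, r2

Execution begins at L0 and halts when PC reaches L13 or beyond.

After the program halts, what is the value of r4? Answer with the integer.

PC=0  nor  r1, r3, r4        | r0=0 r1=65520 r2=2 r3=15 r4=7 r5=9
PC=1  addi  r1, r4, 12       | r0=0 r1=19 r2=2 r3=15 r4=7 r5=9
PC=2  add  r5, r5, r5        | r0=0 r1=19 r2=2 r3=15 r4=7 r5=18
PC=3  bne  r3, r4, L9        | r0=0 r1=19 r2=2 r3=15 r4=7 r5=18  [TAKEN]
PC=4  sub  r4, r4, r1        | r0=0 r1=19 r2=2 r3=15 r4=65524 r5=18
PC=9  and  r1, r5, r2        | r0=0 r1=2 r2=2 r3=15 r4=65524 r5=18
PC=10 or   r5, r5, r3        | r0=0 r1=2 r2=2 r3=15 r4=65524 r5=31
PC=11 sub  r1, r3, r5        | r0=0 r1=65520 r2=2 r3=15 r4=65524 r5=31
PC=12 nor  r0, r1, r2        | r0=0 r1=65520 r2=2 r3=15 r4=65524 r5=31

65524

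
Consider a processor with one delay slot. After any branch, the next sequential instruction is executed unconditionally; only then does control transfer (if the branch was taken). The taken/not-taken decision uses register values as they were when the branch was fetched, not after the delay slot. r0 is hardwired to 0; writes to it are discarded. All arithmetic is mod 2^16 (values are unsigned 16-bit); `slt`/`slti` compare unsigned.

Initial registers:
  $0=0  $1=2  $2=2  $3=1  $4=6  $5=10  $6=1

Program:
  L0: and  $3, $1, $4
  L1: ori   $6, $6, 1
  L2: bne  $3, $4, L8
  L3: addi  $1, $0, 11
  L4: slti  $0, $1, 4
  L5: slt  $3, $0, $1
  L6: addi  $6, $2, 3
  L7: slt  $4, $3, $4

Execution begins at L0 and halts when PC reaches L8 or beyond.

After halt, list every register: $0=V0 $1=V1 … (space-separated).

#0 and  $3, $1, $4 ; 0/2/2/2/6/10/1
#1 ori   $6, $6, 1 ; 0/2/2/2/6/10/1
#2 bne  $3, $4, L8 ; 0/2/2/2/6/10/1 ; →target
#3 addi  $1, $0, 11 ; 0/11/2/2/6/10/1

$0=0 $1=11 $2=2 $3=2 $4=6 $5=10 $6=1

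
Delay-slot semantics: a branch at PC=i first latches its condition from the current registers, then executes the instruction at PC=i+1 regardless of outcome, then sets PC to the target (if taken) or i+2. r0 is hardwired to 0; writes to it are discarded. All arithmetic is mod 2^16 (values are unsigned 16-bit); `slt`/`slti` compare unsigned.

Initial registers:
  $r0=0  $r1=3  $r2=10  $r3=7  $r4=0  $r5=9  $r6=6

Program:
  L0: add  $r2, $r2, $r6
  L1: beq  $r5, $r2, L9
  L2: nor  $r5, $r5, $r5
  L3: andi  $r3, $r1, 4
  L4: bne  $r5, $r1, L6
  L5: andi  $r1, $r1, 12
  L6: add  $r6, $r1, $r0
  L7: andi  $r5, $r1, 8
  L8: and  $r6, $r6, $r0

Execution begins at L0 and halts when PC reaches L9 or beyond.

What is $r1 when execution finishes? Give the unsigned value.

0

#0 add  $r2, $r2, $r6 ; 0/3/16/7/0/9/6
#1 beq  $r5, $r2, L9 ; 0/3/16/7/0/9/6 ; →fallthru
#2 nor  $r5, $r5, $r5 ; 0/3/16/7/0/65526/6
#3 andi  $r3, $r1, 4 ; 0/3/16/0/0/65526/6
#4 bne  $r5, $r1, L6 ; 0/3/16/0/0/65526/6 ; →target
#5 andi  $r1, $r1, 12 ; 0/0/16/0/0/65526/6
#6 add  $r6, $r1, $r0 ; 0/0/16/0/0/65526/0
#7 andi  $r5, $r1, 8 ; 0/0/16/0/0/0/0
#8 and  $r6, $r6, $r0 ; 0/0/16/0/0/0/0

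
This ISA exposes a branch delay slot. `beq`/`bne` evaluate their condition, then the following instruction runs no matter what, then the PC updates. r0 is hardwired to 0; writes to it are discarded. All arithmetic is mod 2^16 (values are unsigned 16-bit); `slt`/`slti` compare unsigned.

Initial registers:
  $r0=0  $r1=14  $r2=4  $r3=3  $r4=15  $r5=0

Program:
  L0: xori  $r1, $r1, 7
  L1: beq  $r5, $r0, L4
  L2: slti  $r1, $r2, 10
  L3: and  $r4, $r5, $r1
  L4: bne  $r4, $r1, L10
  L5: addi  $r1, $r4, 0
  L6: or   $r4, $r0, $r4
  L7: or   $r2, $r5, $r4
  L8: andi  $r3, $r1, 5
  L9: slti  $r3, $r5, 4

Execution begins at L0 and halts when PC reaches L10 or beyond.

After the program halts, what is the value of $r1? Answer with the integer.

15

#0 xori  $r1, $r1, 7 ; 0/9/4/3/15/0
#1 beq  $r5, $r0, L4 ; 0/9/4/3/15/0 ; →target
#2 slti  $r1, $r2, 10 ; 0/1/4/3/15/0
#4 bne  $r4, $r1, L10 ; 0/1/4/3/15/0 ; →target
#5 addi  $r1, $r4, 0 ; 0/15/4/3/15/0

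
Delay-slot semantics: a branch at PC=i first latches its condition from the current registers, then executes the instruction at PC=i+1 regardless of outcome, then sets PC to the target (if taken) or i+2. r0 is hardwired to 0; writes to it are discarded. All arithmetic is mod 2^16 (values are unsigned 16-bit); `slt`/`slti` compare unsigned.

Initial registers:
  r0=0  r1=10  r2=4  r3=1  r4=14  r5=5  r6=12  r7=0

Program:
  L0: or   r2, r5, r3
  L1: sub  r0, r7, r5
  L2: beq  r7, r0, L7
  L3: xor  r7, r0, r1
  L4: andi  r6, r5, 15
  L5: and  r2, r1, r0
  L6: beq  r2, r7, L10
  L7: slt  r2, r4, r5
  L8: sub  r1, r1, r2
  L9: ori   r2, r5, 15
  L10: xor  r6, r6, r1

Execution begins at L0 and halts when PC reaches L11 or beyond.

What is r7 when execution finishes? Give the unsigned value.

10

  step pc=0: or   r2, r5, r3  regs=(0,10,5,1,14,5,12,0)
  step pc=1: sub  r0, r7, r5  regs=(0,10,5,1,14,5,12,0)
  step pc=2: beq  r7, r0, L7  cond=T  regs=(0,10,5,1,14,5,12,0)
  step pc=3: xor  r7, r0, r1  regs=(0,10,5,1,14,5,12,10)
  step pc=7: slt  r2, r4, r5  regs=(0,10,0,1,14,5,12,10)
  step pc=8: sub  r1, r1, r2  regs=(0,10,0,1,14,5,12,10)
  step pc=9: ori   r2, r5, 15  regs=(0,10,15,1,14,5,12,10)
  step pc=10: xor  r6, r6, r1  regs=(0,10,15,1,14,5,6,10)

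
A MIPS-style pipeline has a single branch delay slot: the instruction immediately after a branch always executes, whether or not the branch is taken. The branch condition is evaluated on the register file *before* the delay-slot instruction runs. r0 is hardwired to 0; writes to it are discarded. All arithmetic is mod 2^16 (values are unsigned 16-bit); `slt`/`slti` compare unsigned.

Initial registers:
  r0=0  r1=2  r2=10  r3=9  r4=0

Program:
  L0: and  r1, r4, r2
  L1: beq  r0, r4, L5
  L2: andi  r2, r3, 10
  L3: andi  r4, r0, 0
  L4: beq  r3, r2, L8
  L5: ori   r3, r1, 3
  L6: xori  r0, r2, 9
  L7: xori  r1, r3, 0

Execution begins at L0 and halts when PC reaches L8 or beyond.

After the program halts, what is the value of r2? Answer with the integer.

8

PC=0  and  r1, r4, r2        | r0=0 r1=0 r2=10 r3=9 r4=0
PC=1  beq  r0, r4, L5        | r0=0 r1=0 r2=10 r3=9 r4=0  [TAKEN]
PC=2  andi  r2, r3, 10       | r0=0 r1=0 r2=8 r3=9 r4=0
PC=5  ori   r3, r1, 3        | r0=0 r1=0 r2=8 r3=3 r4=0
PC=6  xori  r0, r2, 9        | r0=0 r1=0 r2=8 r3=3 r4=0
PC=7  xori  r1, r3, 0        | r0=0 r1=3 r2=8 r3=3 r4=0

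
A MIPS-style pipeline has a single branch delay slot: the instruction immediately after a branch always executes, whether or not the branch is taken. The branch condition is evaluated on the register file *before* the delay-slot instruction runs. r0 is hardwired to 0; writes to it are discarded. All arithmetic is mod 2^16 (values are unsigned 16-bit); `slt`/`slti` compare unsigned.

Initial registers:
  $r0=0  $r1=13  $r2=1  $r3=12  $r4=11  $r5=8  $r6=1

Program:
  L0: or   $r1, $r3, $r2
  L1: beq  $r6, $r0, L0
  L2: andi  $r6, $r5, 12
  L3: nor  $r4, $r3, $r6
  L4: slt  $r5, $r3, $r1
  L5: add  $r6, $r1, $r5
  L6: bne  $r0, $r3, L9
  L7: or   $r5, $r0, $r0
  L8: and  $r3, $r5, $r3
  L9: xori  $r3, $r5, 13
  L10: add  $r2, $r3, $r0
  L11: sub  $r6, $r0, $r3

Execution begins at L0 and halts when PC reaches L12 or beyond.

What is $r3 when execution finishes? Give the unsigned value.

13

[0] or   $r1, $r3, $r2  →  {$r0:0, $r1:13, $r2:1, $r3:12, $r4:11, $r5:8, $r6:1}
[1] beq  $r6, $r0, L0  →  {$r0:0, $r1:13, $r2:1, $r3:12, $r4:11, $r5:8, $r6:1}  ⟨branch fallthrough⟩
[2] andi  $r6, $r5, 12  →  {$r0:0, $r1:13, $r2:1, $r3:12, $r4:11, $r5:8, $r6:8}
[3] nor  $r4, $r3, $r6  →  {$r0:0, $r1:13, $r2:1, $r3:12, $r4:65523, $r5:8, $r6:8}
[4] slt  $r5, $r3, $r1  →  {$r0:0, $r1:13, $r2:1, $r3:12, $r4:65523, $r5:1, $r6:8}
[5] add  $r6, $r1, $r5  →  {$r0:0, $r1:13, $r2:1, $r3:12, $r4:65523, $r5:1, $r6:14}
[6] bne  $r0, $r3, L9  →  {$r0:0, $r1:13, $r2:1, $r3:12, $r4:65523, $r5:1, $r6:14}  ⟨branch taken⟩
[7] or   $r5, $r0, $r0  →  {$r0:0, $r1:13, $r2:1, $r3:12, $r4:65523, $r5:0, $r6:14}
[9] xori  $r3, $r5, 13  →  {$r0:0, $r1:13, $r2:1, $r3:13, $r4:65523, $r5:0, $r6:14}
[10] add  $r2, $r3, $r0  →  {$r0:0, $r1:13, $r2:13, $r3:13, $r4:65523, $r5:0, $r6:14}
[11] sub  $r6, $r0, $r3  →  {$r0:0, $r1:13, $r2:13, $r3:13, $r4:65523, $r5:0, $r6:65523}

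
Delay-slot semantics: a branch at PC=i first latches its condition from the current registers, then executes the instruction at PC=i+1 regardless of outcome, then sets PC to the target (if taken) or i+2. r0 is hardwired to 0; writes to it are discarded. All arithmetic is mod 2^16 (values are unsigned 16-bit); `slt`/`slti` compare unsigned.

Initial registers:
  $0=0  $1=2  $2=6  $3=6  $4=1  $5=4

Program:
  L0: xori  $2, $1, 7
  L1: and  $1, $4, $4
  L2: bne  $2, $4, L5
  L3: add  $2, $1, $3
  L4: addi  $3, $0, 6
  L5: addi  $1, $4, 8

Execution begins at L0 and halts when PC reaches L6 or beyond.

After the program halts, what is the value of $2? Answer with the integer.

#0 xori  $2, $1, 7 ; 0/2/5/6/1/4
#1 and  $1, $4, $4 ; 0/1/5/6/1/4
#2 bne  $2, $4, L5 ; 0/1/5/6/1/4 ; →target
#3 add  $2, $1, $3 ; 0/1/7/6/1/4
#5 addi  $1, $4, 8 ; 0/9/7/6/1/4

7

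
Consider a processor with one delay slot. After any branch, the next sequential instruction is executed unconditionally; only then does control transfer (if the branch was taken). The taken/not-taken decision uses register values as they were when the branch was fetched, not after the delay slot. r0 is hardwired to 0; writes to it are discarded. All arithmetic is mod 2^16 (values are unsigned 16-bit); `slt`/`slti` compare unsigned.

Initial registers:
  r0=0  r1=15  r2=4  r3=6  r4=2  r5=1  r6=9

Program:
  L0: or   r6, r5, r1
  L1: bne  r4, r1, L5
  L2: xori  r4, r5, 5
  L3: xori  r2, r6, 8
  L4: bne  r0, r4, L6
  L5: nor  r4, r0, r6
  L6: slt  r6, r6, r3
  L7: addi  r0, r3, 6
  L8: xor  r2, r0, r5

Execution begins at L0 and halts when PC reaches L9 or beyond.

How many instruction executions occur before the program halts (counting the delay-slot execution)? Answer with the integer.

7

[0] or   r6, r5, r1  →  {r0:0, r1:15, r2:4, r3:6, r4:2, r5:1, r6:15}
[1] bne  r4, r1, L5  →  {r0:0, r1:15, r2:4, r3:6, r4:2, r5:1, r6:15}  ⟨branch taken⟩
[2] xori  r4, r5, 5  →  {r0:0, r1:15, r2:4, r3:6, r4:4, r5:1, r6:15}
[5] nor  r4, r0, r6  →  {r0:0, r1:15, r2:4, r3:6, r4:65520, r5:1, r6:15}
[6] slt  r6, r6, r3  →  {r0:0, r1:15, r2:4, r3:6, r4:65520, r5:1, r6:0}
[7] addi  r0, r3, 6  →  {r0:0, r1:15, r2:4, r3:6, r4:65520, r5:1, r6:0}
[8] xor  r2, r0, r5  →  {r0:0, r1:15, r2:1, r3:6, r4:65520, r5:1, r6:0}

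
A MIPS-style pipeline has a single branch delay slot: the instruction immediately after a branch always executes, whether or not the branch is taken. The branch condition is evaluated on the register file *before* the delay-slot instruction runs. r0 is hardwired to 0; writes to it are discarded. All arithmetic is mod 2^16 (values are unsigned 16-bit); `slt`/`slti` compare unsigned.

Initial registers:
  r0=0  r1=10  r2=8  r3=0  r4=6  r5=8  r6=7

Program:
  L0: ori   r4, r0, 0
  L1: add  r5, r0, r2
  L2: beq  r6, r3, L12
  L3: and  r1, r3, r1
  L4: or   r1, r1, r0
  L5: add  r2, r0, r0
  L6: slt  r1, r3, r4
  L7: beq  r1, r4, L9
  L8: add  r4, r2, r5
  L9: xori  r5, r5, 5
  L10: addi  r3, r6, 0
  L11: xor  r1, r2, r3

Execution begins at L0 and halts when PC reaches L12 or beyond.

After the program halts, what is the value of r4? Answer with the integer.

  step pc=0: ori   r4, r0, 0  regs=(0,10,8,0,0,8,7)
  step pc=1: add  r5, r0, r2  regs=(0,10,8,0,0,8,7)
  step pc=2: beq  r6, r3, L12  cond=F  regs=(0,10,8,0,0,8,7)
  step pc=3: and  r1, r3, r1  regs=(0,0,8,0,0,8,7)
  step pc=4: or   r1, r1, r0  regs=(0,0,8,0,0,8,7)
  step pc=5: add  r2, r0, r0  regs=(0,0,0,0,0,8,7)
  step pc=6: slt  r1, r3, r4  regs=(0,0,0,0,0,8,7)
  step pc=7: beq  r1, r4, L9  cond=T  regs=(0,0,0,0,0,8,7)
  step pc=8: add  r4, r2, r5  regs=(0,0,0,0,8,8,7)
  step pc=9: xori  r5, r5, 5  regs=(0,0,0,0,8,13,7)
  step pc=10: addi  r3, r6, 0  regs=(0,0,0,7,8,13,7)
  step pc=11: xor  r1, r2, r3  regs=(0,7,0,7,8,13,7)

8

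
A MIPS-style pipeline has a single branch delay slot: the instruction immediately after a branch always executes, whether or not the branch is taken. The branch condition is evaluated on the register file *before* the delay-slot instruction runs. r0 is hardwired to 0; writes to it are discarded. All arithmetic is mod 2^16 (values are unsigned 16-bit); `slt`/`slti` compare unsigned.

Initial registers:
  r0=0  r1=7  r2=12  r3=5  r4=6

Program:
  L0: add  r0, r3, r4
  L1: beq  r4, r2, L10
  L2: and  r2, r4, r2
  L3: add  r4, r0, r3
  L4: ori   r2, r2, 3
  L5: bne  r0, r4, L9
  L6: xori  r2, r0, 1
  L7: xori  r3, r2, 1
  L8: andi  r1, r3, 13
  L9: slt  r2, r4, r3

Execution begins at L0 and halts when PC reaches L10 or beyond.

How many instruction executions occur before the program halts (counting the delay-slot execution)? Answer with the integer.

  step pc=0: add  r0, r3, r4  regs=(0,7,12,5,6)
  step pc=1: beq  r4, r2, L10  cond=F  regs=(0,7,12,5,6)
  step pc=2: and  r2, r4, r2  regs=(0,7,4,5,6)
  step pc=3: add  r4, r0, r3  regs=(0,7,4,5,5)
  step pc=4: ori   r2, r2, 3  regs=(0,7,7,5,5)
  step pc=5: bne  r0, r4, L9  cond=T  regs=(0,7,7,5,5)
  step pc=6: xori  r2, r0, 1  regs=(0,7,1,5,5)
  step pc=9: slt  r2, r4, r3  regs=(0,7,0,5,5)

8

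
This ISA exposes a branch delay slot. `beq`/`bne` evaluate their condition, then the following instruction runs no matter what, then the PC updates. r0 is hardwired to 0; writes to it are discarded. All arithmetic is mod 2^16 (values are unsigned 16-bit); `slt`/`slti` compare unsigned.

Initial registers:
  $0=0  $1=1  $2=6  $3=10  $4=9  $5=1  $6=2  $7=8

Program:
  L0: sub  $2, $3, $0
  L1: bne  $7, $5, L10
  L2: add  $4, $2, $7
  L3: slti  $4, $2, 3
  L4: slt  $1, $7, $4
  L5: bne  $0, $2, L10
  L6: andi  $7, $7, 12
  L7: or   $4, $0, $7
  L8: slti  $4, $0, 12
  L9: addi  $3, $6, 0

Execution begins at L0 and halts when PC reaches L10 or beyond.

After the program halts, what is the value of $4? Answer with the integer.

[0] sub  $2, $3, $0  →  {$0:0, $1:1, $2:10, $3:10, $4:9, $5:1, $6:2, $7:8}
[1] bne  $7, $5, L10  →  {$0:0, $1:1, $2:10, $3:10, $4:9, $5:1, $6:2, $7:8}  ⟨branch taken⟩
[2] add  $4, $2, $7  →  {$0:0, $1:1, $2:10, $3:10, $4:18, $5:1, $6:2, $7:8}

18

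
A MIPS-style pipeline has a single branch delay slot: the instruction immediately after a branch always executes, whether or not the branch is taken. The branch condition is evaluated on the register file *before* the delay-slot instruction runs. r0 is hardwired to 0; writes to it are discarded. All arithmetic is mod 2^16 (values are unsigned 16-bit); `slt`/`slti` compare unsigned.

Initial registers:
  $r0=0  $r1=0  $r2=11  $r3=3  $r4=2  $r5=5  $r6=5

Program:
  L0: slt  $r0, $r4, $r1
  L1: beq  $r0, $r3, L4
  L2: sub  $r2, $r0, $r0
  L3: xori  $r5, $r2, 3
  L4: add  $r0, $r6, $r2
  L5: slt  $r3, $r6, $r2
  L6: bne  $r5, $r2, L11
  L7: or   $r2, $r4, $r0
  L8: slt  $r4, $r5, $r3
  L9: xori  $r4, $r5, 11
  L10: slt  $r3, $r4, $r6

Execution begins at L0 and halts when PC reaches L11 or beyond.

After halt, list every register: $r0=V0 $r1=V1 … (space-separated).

[0] slt  $r0, $r4, $r1  →  {$r0:0, $r1:0, $r2:11, $r3:3, $r4:2, $r5:5, $r6:5}
[1] beq  $r0, $r3, L4  →  {$r0:0, $r1:0, $r2:11, $r3:3, $r4:2, $r5:5, $r6:5}  ⟨branch fallthrough⟩
[2] sub  $r2, $r0, $r0  →  {$r0:0, $r1:0, $r2:0, $r3:3, $r4:2, $r5:5, $r6:5}
[3] xori  $r5, $r2, 3  →  {$r0:0, $r1:0, $r2:0, $r3:3, $r4:2, $r5:3, $r6:5}
[4] add  $r0, $r6, $r2  →  {$r0:0, $r1:0, $r2:0, $r3:3, $r4:2, $r5:3, $r6:5}
[5] slt  $r3, $r6, $r2  →  {$r0:0, $r1:0, $r2:0, $r3:0, $r4:2, $r5:3, $r6:5}
[6] bne  $r5, $r2, L11  →  {$r0:0, $r1:0, $r2:0, $r3:0, $r4:2, $r5:3, $r6:5}  ⟨branch taken⟩
[7] or   $r2, $r4, $r0  →  {$r0:0, $r1:0, $r2:2, $r3:0, $r4:2, $r5:3, $r6:5}

$r0=0 $r1=0 $r2=2 $r3=0 $r4=2 $r5=3 $r6=5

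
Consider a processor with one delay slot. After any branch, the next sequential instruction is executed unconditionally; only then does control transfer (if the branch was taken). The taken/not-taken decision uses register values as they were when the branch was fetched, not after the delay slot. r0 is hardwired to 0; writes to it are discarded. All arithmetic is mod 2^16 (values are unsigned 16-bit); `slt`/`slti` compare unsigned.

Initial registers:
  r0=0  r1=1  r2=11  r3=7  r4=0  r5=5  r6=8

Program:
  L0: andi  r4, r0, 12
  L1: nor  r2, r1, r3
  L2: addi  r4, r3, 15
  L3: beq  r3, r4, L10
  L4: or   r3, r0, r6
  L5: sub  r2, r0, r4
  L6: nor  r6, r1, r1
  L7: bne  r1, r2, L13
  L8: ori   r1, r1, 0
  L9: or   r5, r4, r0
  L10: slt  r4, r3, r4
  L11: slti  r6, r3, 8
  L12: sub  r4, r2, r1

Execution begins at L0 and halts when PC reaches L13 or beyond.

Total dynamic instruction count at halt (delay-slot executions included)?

#0 andi  r4, r0, 12 ; 0/1/11/7/0/5/8
#1 nor  r2, r1, r3 ; 0/1/65528/7/0/5/8
#2 addi  r4, r3, 15 ; 0/1/65528/7/22/5/8
#3 beq  r3, r4, L10 ; 0/1/65528/7/22/5/8 ; →fallthru
#4 or   r3, r0, r6 ; 0/1/65528/8/22/5/8
#5 sub  r2, r0, r4 ; 0/1/65514/8/22/5/8
#6 nor  r6, r1, r1 ; 0/1/65514/8/22/5/65534
#7 bne  r1, r2, L13 ; 0/1/65514/8/22/5/65534 ; →target
#8 ori   r1, r1, 0 ; 0/1/65514/8/22/5/65534

9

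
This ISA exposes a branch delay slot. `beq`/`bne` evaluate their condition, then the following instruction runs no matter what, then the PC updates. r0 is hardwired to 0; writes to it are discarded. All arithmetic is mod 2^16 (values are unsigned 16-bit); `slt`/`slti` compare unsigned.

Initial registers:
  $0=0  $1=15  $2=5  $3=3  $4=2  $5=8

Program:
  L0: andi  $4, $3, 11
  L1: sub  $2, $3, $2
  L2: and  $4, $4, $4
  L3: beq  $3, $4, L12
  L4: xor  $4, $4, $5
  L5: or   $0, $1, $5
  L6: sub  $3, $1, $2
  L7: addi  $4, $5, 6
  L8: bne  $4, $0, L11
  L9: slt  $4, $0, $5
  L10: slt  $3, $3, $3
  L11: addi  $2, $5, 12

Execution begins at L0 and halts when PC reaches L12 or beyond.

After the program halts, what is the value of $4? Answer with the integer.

PC=0  andi  $4, $3, 11       | $0=0 $1=15 $2=5 $3=3 $4=3 $5=8
PC=1  sub  $2, $3, $2        | $0=0 $1=15 $2=65534 $3=3 $4=3 $5=8
PC=2  and  $4, $4, $4        | $0=0 $1=15 $2=65534 $3=3 $4=3 $5=8
PC=3  beq  $3, $4, L12       | $0=0 $1=15 $2=65534 $3=3 $4=3 $5=8  [TAKEN]
PC=4  xor  $4, $4, $5        | $0=0 $1=15 $2=65534 $3=3 $4=11 $5=8

11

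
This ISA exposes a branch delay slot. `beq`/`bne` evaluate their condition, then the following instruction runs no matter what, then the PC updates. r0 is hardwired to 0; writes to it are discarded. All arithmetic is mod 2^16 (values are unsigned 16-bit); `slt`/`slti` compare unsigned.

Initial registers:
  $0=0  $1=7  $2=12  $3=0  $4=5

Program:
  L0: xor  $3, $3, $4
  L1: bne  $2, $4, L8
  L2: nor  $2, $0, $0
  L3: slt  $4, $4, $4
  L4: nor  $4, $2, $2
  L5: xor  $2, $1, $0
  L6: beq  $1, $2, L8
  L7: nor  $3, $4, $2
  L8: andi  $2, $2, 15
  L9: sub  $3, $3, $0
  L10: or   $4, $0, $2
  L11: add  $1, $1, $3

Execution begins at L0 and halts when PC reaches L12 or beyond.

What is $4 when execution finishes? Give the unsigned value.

  step pc=0: xor  $3, $3, $4  regs=(0,7,12,5,5)
  step pc=1: bne  $2, $4, L8  cond=T  regs=(0,7,12,5,5)
  step pc=2: nor  $2, $0, $0  regs=(0,7,65535,5,5)
  step pc=8: andi  $2, $2, 15  regs=(0,7,15,5,5)
  step pc=9: sub  $3, $3, $0  regs=(0,7,15,5,5)
  step pc=10: or   $4, $0, $2  regs=(0,7,15,5,15)
  step pc=11: add  $1, $1, $3  regs=(0,12,15,5,15)

15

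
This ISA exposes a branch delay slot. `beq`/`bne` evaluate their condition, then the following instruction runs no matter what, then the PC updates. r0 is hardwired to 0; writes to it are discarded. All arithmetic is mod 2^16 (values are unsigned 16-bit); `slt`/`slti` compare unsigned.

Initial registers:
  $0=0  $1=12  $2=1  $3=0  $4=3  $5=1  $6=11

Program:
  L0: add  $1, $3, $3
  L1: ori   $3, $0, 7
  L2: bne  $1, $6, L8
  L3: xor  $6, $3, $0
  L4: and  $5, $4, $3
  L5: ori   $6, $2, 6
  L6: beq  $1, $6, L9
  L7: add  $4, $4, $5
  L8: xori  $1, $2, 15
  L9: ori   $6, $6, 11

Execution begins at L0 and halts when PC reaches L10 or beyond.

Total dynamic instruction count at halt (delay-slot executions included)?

  step pc=0: add  $1, $3, $3  regs=(0,0,1,0,3,1,11)
  step pc=1: ori   $3, $0, 7  regs=(0,0,1,7,3,1,11)
  step pc=2: bne  $1, $6, L8  cond=T  regs=(0,0,1,7,3,1,11)
  step pc=3: xor  $6, $3, $0  regs=(0,0,1,7,3,1,7)
  step pc=8: xori  $1, $2, 15  regs=(0,14,1,7,3,1,7)
  step pc=9: ori   $6, $6, 11  regs=(0,14,1,7,3,1,15)

6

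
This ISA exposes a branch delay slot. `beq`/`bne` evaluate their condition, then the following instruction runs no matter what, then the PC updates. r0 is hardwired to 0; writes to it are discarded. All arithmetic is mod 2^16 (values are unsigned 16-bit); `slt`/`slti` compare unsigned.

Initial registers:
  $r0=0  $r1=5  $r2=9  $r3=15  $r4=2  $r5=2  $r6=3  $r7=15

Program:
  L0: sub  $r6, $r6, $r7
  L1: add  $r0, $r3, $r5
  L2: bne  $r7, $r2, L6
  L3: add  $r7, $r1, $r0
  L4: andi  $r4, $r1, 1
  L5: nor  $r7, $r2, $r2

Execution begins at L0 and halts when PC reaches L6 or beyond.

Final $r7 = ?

5

#0 sub  $r6, $r6, $r7 ; 0/5/9/15/2/2/65524/15
#1 add  $r0, $r3, $r5 ; 0/5/9/15/2/2/65524/15
#2 bne  $r7, $r2, L6 ; 0/5/9/15/2/2/65524/15 ; →target
#3 add  $r7, $r1, $r0 ; 0/5/9/15/2/2/65524/5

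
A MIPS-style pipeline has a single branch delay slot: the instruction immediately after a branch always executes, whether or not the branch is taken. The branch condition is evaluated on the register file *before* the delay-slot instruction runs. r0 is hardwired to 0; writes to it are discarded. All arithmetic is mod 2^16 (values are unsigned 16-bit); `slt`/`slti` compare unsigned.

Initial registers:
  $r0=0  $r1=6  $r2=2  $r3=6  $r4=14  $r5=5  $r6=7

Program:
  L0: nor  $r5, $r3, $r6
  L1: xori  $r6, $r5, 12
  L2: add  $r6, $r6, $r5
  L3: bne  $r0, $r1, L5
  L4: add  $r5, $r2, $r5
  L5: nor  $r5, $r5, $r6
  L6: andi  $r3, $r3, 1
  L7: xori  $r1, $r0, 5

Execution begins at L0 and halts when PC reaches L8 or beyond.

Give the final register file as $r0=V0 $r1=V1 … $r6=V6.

$r0=0 $r1=5 $r2=2 $r3=0 $r4=14 $r5=1 $r6=65516

  step pc=0: nor  $r5, $r3, $r6  regs=(0,6,2,6,14,65528,7)
  step pc=1: xori  $r6, $r5, 12  regs=(0,6,2,6,14,65528,65524)
  step pc=2: add  $r6, $r6, $r5  regs=(0,6,2,6,14,65528,65516)
  step pc=3: bne  $r0, $r1, L5  cond=T  regs=(0,6,2,6,14,65528,65516)
  step pc=4: add  $r5, $r2, $r5  regs=(0,6,2,6,14,65530,65516)
  step pc=5: nor  $r5, $r5, $r6  regs=(0,6,2,6,14,1,65516)
  step pc=6: andi  $r3, $r3, 1  regs=(0,6,2,0,14,1,65516)
  step pc=7: xori  $r1, $r0, 5  regs=(0,5,2,0,14,1,65516)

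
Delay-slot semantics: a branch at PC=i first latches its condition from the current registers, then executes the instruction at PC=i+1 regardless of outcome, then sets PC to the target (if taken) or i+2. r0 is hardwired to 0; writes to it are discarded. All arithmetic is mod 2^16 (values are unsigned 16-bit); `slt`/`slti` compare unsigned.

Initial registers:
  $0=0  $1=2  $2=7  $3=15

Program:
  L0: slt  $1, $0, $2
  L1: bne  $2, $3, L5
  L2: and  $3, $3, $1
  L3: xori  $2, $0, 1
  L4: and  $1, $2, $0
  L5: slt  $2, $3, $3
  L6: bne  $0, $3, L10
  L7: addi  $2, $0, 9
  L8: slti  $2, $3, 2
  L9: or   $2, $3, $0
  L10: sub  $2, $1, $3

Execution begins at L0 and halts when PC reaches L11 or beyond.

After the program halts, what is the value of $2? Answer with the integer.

0

[0] slt  $1, $0, $2  →  {$0:0, $1:1, $2:7, $3:15}
[1] bne  $2, $3, L5  →  {$0:0, $1:1, $2:7, $3:15}  ⟨branch taken⟩
[2] and  $3, $3, $1  →  {$0:0, $1:1, $2:7, $3:1}
[5] slt  $2, $3, $3  →  {$0:0, $1:1, $2:0, $3:1}
[6] bne  $0, $3, L10  →  {$0:0, $1:1, $2:0, $3:1}  ⟨branch taken⟩
[7] addi  $2, $0, 9  →  {$0:0, $1:1, $2:9, $3:1}
[10] sub  $2, $1, $3  →  {$0:0, $1:1, $2:0, $3:1}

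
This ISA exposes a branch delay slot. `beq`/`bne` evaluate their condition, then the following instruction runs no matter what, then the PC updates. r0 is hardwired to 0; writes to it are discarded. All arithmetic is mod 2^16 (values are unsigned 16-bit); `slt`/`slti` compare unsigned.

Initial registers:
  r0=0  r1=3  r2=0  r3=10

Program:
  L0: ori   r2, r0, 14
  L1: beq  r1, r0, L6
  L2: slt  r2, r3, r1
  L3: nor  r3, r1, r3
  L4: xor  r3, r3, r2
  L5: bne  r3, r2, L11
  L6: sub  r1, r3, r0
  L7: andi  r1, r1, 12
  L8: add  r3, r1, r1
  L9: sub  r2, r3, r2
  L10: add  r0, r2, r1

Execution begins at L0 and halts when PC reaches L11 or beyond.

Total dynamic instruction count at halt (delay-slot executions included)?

PC=0  ori   r2, r0, 14       | r0=0 r1=3 r2=14 r3=10
PC=1  beq  r1, r0, L6        | r0=0 r1=3 r2=14 r3=10  [not taken]
PC=2  slt  r2, r3, r1        | r0=0 r1=3 r2=0 r3=10
PC=3  nor  r3, r1, r3        | r0=0 r1=3 r2=0 r3=65524
PC=4  xor  r3, r3, r2        | r0=0 r1=3 r2=0 r3=65524
PC=5  bne  r3, r2, L11       | r0=0 r1=3 r2=0 r3=65524  [TAKEN]
PC=6  sub  r1, r3, r0        | r0=0 r1=65524 r2=0 r3=65524

7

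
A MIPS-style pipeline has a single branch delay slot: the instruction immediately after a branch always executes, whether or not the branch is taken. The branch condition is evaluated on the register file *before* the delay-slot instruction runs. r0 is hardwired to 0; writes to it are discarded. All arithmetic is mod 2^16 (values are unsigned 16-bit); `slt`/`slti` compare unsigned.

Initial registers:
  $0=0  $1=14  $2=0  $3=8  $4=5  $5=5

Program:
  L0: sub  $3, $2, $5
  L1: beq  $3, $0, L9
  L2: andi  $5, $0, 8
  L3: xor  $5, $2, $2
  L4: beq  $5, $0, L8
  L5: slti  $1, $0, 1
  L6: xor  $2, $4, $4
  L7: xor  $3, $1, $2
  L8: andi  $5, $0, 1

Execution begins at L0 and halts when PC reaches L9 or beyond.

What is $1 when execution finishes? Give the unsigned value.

PC=0  sub  $3, $2, $5        | $0=0 $1=14 $2=0 $3=65531 $4=5 $5=5
PC=1  beq  $3, $0, L9        | $0=0 $1=14 $2=0 $3=65531 $4=5 $5=5  [not taken]
PC=2  andi  $5, $0, 8        | $0=0 $1=14 $2=0 $3=65531 $4=5 $5=0
PC=3  xor  $5, $2, $2        | $0=0 $1=14 $2=0 $3=65531 $4=5 $5=0
PC=4  beq  $5, $0, L8        | $0=0 $1=14 $2=0 $3=65531 $4=5 $5=0  [TAKEN]
PC=5  slti  $1, $0, 1        | $0=0 $1=1 $2=0 $3=65531 $4=5 $5=0
PC=8  andi  $5, $0, 1        | $0=0 $1=1 $2=0 $3=65531 $4=5 $5=0

1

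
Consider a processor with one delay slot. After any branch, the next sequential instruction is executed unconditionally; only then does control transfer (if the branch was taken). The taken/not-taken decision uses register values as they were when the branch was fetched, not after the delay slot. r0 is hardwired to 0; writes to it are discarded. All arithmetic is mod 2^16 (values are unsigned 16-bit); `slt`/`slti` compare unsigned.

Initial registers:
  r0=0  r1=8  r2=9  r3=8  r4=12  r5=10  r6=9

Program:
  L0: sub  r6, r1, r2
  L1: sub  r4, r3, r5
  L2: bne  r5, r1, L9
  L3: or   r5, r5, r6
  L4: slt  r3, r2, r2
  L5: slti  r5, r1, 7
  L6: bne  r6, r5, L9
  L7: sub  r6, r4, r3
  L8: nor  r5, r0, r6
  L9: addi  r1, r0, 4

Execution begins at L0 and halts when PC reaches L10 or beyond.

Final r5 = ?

65535

PC=0  sub  r6, r1, r2        | r0=0 r1=8 r2=9 r3=8 r4=12 r5=10 r6=65535
PC=1  sub  r4, r3, r5        | r0=0 r1=8 r2=9 r3=8 r4=65534 r5=10 r6=65535
PC=2  bne  r5, r1, L9        | r0=0 r1=8 r2=9 r3=8 r4=65534 r5=10 r6=65535  [TAKEN]
PC=3  or   r5, r5, r6        | r0=0 r1=8 r2=9 r3=8 r4=65534 r5=65535 r6=65535
PC=9  addi  r1, r0, 4        | r0=0 r1=4 r2=9 r3=8 r4=65534 r5=65535 r6=65535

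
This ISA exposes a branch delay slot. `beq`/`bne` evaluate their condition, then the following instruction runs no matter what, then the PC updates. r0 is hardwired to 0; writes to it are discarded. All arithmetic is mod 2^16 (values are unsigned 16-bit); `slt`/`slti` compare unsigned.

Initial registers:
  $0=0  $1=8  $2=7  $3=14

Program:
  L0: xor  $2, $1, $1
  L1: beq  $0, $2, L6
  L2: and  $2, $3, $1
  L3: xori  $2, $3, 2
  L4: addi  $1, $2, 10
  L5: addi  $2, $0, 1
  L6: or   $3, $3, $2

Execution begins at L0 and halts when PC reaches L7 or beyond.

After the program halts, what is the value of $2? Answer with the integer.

  step pc=0: xor  $2, $1, $1  regs=(0,8,0,14)
  step pc=1: beq  $0, $2, L6  cond=T  regs=(0,8,0,14)
  step pc=2: and  $2, $3, $1  regs=(0,8,8,14)
  step pc=6: or   $3, $3, $2  regs=(0,8,8,14)

8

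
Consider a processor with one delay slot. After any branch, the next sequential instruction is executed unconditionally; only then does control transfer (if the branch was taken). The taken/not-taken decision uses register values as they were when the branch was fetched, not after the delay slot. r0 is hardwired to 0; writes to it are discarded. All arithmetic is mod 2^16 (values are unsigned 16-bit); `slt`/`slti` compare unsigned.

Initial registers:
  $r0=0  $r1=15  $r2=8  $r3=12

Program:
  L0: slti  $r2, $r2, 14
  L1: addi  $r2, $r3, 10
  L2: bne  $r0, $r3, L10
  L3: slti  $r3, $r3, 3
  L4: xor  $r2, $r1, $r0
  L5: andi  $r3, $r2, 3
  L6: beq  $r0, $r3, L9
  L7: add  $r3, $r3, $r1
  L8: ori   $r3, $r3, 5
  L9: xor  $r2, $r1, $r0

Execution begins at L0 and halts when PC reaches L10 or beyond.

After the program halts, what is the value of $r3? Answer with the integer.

0

  step pc=0: slti  $r2, $r2, 14  regs=(0,15,1,12)
  step pc=1: addi  $r2, $r3, 10  regs=(0,15,22,12)
  step pc=2: bne  $r0, $r3, L10  cond=T  regs=(0,15,22,12)
  step pc=3: slti  $r3, $r3, 3  regs=(0,15,22,0)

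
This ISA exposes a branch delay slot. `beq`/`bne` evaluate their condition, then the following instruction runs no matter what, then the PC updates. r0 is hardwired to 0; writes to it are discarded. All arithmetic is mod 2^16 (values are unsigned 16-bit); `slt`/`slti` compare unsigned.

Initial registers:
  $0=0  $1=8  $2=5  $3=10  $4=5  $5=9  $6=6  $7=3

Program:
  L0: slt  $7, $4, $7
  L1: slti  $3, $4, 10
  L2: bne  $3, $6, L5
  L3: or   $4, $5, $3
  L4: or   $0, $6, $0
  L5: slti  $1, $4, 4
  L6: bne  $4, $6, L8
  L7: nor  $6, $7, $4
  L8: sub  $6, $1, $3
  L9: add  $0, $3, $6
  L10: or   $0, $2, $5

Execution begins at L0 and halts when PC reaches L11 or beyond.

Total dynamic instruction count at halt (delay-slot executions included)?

10

  step pc=0: slt  $7, $4, $7  regs=(0,8,5,10,5,9,6,0)
  step pc=1: slti  $3, $4, 10  regs=(0,8,5,1,5,9,6,0)
  step pc=2: bne  $3, $6, L5  cond=T  regs=(0,8,5,1,5,9,6,0)
  step pc=3: or   $4, $5, $3  regs=(0,8,5,1,9,9,6,0)
  step pc=5: slti  $1, $4, 4  regs=(0,0,5,1,9,9,6,0)
  step pc=6: bne  $4, $6, L8  cond=T  regs=(0,0,5,1,9,9,6,0)
  step pc=7: nor  $6, $7, $4  regs=(0,0,5,1,9,9,65526,0)
  step pc=8: sub  $6, $1, $3  regs=(0,0,5,1,9,9,65535,0)
  step pc=9: add  $0, $3, $6  regs=(0,0,5,1,9,9,65535,0)
  step pc=10: or   $0, $2, $5  regs=(0,0,5,1,9,9,65535,0)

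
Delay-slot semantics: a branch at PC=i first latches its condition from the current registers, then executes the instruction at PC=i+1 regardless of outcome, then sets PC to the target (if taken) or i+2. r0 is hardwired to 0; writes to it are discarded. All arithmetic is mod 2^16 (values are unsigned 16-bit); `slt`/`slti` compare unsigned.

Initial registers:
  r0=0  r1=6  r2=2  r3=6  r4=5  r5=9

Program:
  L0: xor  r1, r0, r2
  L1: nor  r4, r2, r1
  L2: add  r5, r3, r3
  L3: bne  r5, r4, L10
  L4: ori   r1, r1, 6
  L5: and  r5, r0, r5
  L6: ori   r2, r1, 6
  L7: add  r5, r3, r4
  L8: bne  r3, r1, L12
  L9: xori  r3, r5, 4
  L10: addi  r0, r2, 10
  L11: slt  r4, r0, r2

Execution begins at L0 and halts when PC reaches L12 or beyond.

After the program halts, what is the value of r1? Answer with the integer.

6

[0] xor  r1, r0, r2  →  {r0:0, r1:2, r2:2, r3:6, r4:5, r5:9}
[1] nor  r4, r2, r1  →  {r0:0, r1:2, r2:2, r3:6, r4:65533, r5:9}
[2] add  r5, r3, r3  →  {r0:0, r1:2, r2:2, r3:6, r4:65533, r5:12}
[3] bne  r5, r4, L10  →  {r0:0, r1:2, r2:2, r3:6, r4:65533, r5:12}  ⟨branch taken⟩
[4] ori   r1, r1, 6  →  {r0:0, r1:6, r2:2, r3:6, r4:65533, r5:12}
[10] addi  r0, r2, 10  →  {r0:0, r1:6, r2:2, r3:6, r4:65533, r5:12}
[11] slt  r4, r0, r2  →  {r0:0, r1:6, r2:2, r3:6, r4:1, r5:12}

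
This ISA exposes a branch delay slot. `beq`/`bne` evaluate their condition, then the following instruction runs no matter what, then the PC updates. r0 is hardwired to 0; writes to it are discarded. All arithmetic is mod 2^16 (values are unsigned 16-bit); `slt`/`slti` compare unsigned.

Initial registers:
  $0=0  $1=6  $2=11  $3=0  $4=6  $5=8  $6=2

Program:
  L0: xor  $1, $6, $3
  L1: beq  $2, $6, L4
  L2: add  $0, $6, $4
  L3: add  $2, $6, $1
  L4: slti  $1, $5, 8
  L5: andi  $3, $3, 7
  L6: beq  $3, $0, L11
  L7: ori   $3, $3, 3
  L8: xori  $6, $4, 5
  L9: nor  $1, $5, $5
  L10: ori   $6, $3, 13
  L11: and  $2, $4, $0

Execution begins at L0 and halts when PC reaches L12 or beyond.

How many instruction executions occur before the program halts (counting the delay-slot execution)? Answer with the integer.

9

[0] xor  $1, $6, $3  →  {$0:0, $1:2, $2:11, $3:0, $4:6, $5:8, $6:2}
[1] beq  $2, $6, L4  →  {$0:0, $1:2, $2:11, $3:0, $4:6, $5:8, $6:2}  ⟨branch fallthrough⟩
[2] add  $0, $6, $4  →  {$0:0, $1:2, $2:11, $3:0, $4:6, $5:8, $6:2}
[3] add  $2, $6, $1  →  {$0:0, $1:2, $2:4, $3:0, $4:6, $5:8, $6:2}
[4] slti  $1, $5, 8  →  {$0:0, $1:0, $2:4, $3:0, $4:6, $5:8, $6:2}
[5] andi  $3, $3, 7  →  {$0:0, $1:0, $2:4, $3:0, $4:6, $5:8, $6:2}
[6] beq  $3, $0, L11  →  {$0:0, $1:0, $2:4, $3:0, $4:6, $5:8, $6:2}  ⟨branch taken⟩
[7] ori   $3, $3, 3  →  {$0:0, $1:0, $2:4, $3:3, $4:6, $5:8, $6:2}
[11] and  $2, $4, $0  →  {$0:0, $1:0, $2:0, $3:3, $4:6, $5:8, $6:2}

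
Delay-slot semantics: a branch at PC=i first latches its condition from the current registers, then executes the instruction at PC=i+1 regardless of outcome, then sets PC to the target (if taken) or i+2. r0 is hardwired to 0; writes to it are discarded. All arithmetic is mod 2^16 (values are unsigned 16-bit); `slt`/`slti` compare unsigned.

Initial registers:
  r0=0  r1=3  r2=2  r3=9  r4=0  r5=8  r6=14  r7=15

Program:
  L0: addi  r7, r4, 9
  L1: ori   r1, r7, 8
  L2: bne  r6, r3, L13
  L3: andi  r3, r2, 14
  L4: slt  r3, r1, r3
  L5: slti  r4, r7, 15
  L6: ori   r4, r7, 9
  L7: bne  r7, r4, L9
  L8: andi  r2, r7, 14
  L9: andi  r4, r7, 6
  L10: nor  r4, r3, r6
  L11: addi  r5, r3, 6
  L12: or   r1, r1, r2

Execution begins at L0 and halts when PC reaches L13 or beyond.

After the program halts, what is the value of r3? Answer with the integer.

#0 addi  r7, r4, 9 ; 0/3/2/9/0/8/14/9
#1 ori   r1, r7, 8 ; 0/9/2/9/0/8/14/9
#2 bne  r6, r3, L13 ; 0/9/2/9/0/8/14/9 ; →target
#3 andi  r3, r2, 14 ; 0/9/2/2/0/8/14/9

2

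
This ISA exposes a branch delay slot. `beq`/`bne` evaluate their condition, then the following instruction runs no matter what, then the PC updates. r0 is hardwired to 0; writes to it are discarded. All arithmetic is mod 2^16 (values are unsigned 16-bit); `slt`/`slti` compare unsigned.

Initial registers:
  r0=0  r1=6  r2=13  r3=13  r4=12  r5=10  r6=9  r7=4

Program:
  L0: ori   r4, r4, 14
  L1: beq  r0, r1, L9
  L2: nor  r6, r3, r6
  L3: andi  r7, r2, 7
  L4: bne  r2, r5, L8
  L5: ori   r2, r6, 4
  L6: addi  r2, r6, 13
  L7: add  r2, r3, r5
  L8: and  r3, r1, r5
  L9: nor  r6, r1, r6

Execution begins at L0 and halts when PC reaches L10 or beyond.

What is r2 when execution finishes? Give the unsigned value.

65526

[0] ori   r4, r4, 14  →  {r0:0, r1:6, r2:13, r3:13, r4:14, r5:10, r6:9, r7:4}
[1] beq  r0, r1, L9  →  {r0:0, r1:6, r2:13, r3:13, r4:14, r5:10, r6:9, r7:4}  ⟨branch fallthrough⟩
[2] nor  r6, r3, r6  →  {r0:0, r1:6, r2:13, r3:13, r4:14, r5:10, r6:65522, r7:4}
[3] andi  r7, r2, 7  →  {r0:0, r1:6, r2:13, r3:13, r4:14, r5:10, r6:65522, r7:5}
[4] bne  r2, r5, L8  →  {r0:0, r1:6, r2:13, r3:13, r4:14, r5:10, r6:65522, r7:5}  ⟨branch taken⟩
[5] ori   r2, r6, 4  →  {r0:0, r1:6, r2:65526, r3:13, r4:14, r5:10, r6:65522, r7:5}
[8] and  r3, r1, r5  →  {r0:0, r1:6, r2:65526, r3:2, r4:14, r5:10, r6:65522, r7:5}
[9] nor  r6, r1, r6  →  {r0:0, r1:6, r2:65526, r3:2, r4:14, r5:10, r6:9, r7:5}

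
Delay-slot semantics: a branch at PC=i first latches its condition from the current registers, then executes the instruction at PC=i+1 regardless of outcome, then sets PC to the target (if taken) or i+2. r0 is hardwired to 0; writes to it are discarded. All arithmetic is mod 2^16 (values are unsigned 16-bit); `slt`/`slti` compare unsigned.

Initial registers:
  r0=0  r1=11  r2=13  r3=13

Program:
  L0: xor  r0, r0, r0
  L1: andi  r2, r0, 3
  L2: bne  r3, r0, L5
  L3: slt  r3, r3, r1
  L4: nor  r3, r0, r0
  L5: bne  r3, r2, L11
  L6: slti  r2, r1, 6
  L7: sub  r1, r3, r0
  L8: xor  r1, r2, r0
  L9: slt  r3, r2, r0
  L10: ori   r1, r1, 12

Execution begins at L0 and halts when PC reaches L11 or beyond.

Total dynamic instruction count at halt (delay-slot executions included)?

10

PC=0  xor  r0, r0, r0        | r0=0 r1=11 r2=13 r3=13
PC=1  andi  r2, r0, 3        | r0=0 r1=11 r2=0 r3=13
PC=2  bne  r3, r0, L5        | r0=0 r1=11 r2=0 r3=13  [TAKEN]
PC=3  slt  r3, r3, r1        | r0=0 r1=11 r2=0 r3=0
PC=5  bne  r3, r2, L11       | r0=0 r1=11 r2=0 r3=0  [not taken]
PC=6  slti  r2, r1, 6        | r0=0 r1=11 r2=0 r3=0
PC=7  sub  r1, r3, r0        | r0=0 r1=0 r2=0 r3=0
PC=8  xor  r1, r2, r0        | r0=0 r1=0 r2=0 r3=0
PC=9  slt  r3, r2, r0        | r0=0 r1=0 r2=0 r3=0
PC=10 ori   r1, r1, 12       | r0=0 r1=12 r2=0 r3=0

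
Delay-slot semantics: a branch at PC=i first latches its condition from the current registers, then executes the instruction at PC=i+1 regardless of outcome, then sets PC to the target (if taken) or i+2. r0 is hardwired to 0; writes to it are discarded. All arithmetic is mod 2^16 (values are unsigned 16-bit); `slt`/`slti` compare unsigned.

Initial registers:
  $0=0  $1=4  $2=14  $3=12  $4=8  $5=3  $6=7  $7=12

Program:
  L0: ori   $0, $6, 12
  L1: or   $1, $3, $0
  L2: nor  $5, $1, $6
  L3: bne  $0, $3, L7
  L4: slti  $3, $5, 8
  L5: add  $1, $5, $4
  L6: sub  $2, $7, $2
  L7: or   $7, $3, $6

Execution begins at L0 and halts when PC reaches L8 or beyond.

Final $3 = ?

0

[0] ori   $0, $6, 12  →  {$0:0, $1:4, $2:14, $3:12, $4:8, $5:3, $6:7, $7:12}
[1] or   $1, $3, $0  →  {$0:0, $1:12, $2:14, $3:12, $4:8, $5:3, $6:7, $7:12}
[2] nor  $5, $1, $6  →  {$0:0, $1:12, $2:14, $3:12, $4:8, $5:65520, $6:7, $7:12}
[3] bne  $0, $3, L7  →  {$0:0, $1:12, $2:14, $3:12, $4:8, $5:65520, $6:7, $7:12}  ⟨branch taken⟩
[4] slti  $3, $5, 8  →  {$0:0, $1:12, $2:14, $3:0, $4:8, $5:65520, $6:7, $7:12}
[7] or   $7, $3, $6  →  {$0:0, $1:12, $2:14, $3:0, $4:8, $5:65520, $6:7, $7:7}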